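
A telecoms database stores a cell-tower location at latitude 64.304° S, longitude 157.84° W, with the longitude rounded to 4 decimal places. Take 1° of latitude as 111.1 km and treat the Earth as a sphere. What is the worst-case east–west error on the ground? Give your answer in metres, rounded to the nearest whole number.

2 metres

Rounding to 4 decimal places leaves the longitude within ±5e-05° of the true value.
One degree of longitude at 64.304° is 111100 × cos 64.304° ≈ 111100 × 0.4336 = 48172.5 m.
East–west error: 5e-05° × 48172.5 m/° ≈ 2.40863 m.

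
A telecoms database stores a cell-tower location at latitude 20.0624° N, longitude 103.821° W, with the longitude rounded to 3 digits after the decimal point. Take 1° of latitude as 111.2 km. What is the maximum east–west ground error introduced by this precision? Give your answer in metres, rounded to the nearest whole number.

52 metres

Rounding to 3 decimal places leaves the longitude within ±0.0005° of the true value.
One degree of longitude at 20.0624° is 111200 × cos 20.0624° ≈ 111200 × 0.9393 = 104452 m.
East–west error: 0.0005° × 104452 m/° ≈ 52.2262 m.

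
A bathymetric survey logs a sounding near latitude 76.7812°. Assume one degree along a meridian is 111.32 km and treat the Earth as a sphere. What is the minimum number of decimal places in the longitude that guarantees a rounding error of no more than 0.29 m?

5

At 76.7812° one degree of longitude covers 111320 × cos 76.7812° ≈ 111320 × 0.2287 ≈ 25455.6 m.
Rounding to N decimal places gives at most 0.5 × 10⁻ᴺ degrees of error, i.e. 0.5 × 10⁻ᴺ × 25455.6 m.
Setting 12727.8 × 10⁻ᴺ ≤ 0.29 gives 10ᴺ ≥ 4.389e+04, i.e. N ≥ 4.64.
N = 4 would give 1.27 m (too coarse); N = 5 gives 0.127 m ≤ 0.29 m.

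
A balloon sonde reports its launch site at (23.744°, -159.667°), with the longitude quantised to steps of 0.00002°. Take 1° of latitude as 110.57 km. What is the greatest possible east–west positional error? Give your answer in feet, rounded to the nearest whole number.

3 feet

With a 0.00002° grid the true value lies within half a step, ±0.00002°/2 = ±1e-05°, of the stored one.
At latitude 23.744° a degree of longitude spans 110570 m × cos 23.744° = 110570 × 0.9154 ≈ 101211 m.
Maximum E–W displacement: 1e-05 × 101211 = 1.01211 m.
In feet: 1.01211 m ÷ 0.3048 ≈ 3.3206 ft.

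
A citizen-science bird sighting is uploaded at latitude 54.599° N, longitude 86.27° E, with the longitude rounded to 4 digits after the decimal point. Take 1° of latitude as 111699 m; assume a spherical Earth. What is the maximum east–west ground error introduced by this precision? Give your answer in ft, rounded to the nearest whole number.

11 ft

Rounding to 4 decimal places leaves the longitude within ±5e-05° of the true value.
At latitude 54.599° a degree of longitude spans 111699 m × cos 54.599° = 111699 × 0.5793 ≈ 64706.7 m.
So at most 5e-05° × 64706.7 ≈ 3.23534 m east–west.
Converting: 3.23534 m × 3.2808 ft/m ≈ 10.615 ft.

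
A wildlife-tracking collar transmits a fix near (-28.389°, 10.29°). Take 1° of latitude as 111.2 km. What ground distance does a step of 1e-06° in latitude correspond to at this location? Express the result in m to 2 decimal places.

0.11 m

1e-06° × 111200 m/° = 0.1112 m.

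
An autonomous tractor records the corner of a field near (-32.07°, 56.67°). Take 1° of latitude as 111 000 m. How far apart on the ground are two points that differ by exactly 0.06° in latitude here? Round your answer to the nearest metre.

Along a meridian 0.06° is 0.06 × 111000 = 6660 m.

6660 metres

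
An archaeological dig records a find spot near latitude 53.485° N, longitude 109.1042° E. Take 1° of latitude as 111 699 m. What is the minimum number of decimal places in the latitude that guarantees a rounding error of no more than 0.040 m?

One degree of latitude covers 111699 m.
Rounding to N decimal places gives at most 0.5 × 10⁻ᴺ degrees of error, i.e. 0.5 × 10⁻ᴺ × 111699 m.
Setting 55849.5 × 10⁻ᴺ ≤ 0.040 gives 10ᴺ ≥ 1.396e+06, i.e. N ≥ 6.14.
N = 6 would give 0.0558 m (too coarse); N = 7 gives 0.00558 m ≤ 0.040 m.

7 decimal places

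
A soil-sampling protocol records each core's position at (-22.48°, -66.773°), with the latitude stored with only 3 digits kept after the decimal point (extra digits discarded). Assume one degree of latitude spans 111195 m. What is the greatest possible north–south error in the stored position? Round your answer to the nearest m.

111 m

Truncating at 3 decimal places can drop up to a full unit in the last place, so the latitude may be off by as much as 0.001°.
So the N–S error is at most 0.001 × 111195 = 111.195 m.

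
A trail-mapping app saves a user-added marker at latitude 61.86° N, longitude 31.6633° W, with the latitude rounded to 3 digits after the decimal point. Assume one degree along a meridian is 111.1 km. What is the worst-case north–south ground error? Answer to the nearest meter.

Rounding to 3 decimal places leaves the latitude within ±0.0005° of the true value.
So the N–S error is at most 0.0005 × 111100 = 55.55 m.

56 meters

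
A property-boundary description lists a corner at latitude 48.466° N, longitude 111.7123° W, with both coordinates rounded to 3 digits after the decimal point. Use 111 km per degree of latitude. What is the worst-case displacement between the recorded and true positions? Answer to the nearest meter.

Rounding to 3 decimal places leaves each coordinate within ±0.0005° of the true value.
Latitude error → 0.0005 × 111000 = 55.5 m along the meridian.
Longitude error → 0.0005 × 111000 × cos 48.466° = 0.0005 × 111000 × 0.6631 ≈ 36.8001 m.
Combining orthogonally: (55.5² + 36.8001²)^½ ≈ 66.592 m.

67 meters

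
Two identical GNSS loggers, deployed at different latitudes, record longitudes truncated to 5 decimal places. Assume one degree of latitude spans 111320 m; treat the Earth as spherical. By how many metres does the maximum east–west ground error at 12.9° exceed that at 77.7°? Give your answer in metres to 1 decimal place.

0.8 metres

Truncating at 5 decimal places can drop up to a full unit in the last place, so the longitude may be off by as much as 1e-05°.
At 12.9°: 1e-05° × 111320 × cos 12.9° = 1e-05 × 111320 × 0.9748 ≈ 1.0851 m.
Error at 77.7° = 1e-05° × 111320 × cos 77.7° ≈ 1.1132 × 0.2130 = 0.23715 m.
So the lower-latitude error exceeds the higher by 1.0851 − 0.23715 = 0.84796 m.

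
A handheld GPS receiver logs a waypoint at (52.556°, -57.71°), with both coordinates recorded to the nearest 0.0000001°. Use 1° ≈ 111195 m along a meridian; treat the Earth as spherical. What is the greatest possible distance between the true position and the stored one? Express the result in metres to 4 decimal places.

0.0065 metres

Rounding to 7 decimal places leaves each coordinate within ±5e-08° of the true value.
Latitude error → 5e-08 × 111195 = 0.00555975 m along the meridian.
Longitude error → 5e-08 × 111195 × cos 52.556° = 5e-08 × 111195 × 0.6080 ≈ 0.00338025 m.
Worst case both components are at the extreme and orthogonal: √(0.00555975² + 0.00338025²) ≈ 0.00650668 m.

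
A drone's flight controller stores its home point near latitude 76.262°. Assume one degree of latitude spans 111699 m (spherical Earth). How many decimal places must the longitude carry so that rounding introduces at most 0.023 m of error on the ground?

At 76.262° one degree of longitude covers 111699 × cos 76.262° ≈ 111699 × 0.2375 ≈ 26526.6 m.
With N decimal places the half-ulp bound is 0.5·10⁻ᴺ°, or 0.5·10⁻ᴺ × 26526.6 m on the ground.
Setting 13263.3 × 10⁻ᴺ ≤ 0.023 gives 10ᴺ ≥ 5.767e+05, i.e. N ≥ 5.76.
N = 5 would give 0.133 m (too coarse); N = 6 gives 0.0133 m ≤ 0.023 m.

6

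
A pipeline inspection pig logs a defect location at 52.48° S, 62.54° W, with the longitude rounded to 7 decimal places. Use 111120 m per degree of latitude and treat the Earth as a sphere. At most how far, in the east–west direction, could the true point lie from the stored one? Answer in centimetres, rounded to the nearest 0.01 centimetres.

Rounding to 7 decimal places leaves the longitude within ±5e-08° of the true value.
At latitude 52.48° a degree of longitude spans 111120 m × cos 52.48° = 111120 × 0.6090 ≈ 67676.3 m.
Maximum E–W displacement: 5e-08 × 67676.3 = 0.00338382 m.
That is 0.00338382 m = 0.33838 cm.

0.34 centimetres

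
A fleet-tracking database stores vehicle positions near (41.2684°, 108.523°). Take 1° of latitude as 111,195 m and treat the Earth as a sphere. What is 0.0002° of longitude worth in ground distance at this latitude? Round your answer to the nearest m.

17 m

At 41.2684° a degree of longitude is 111195 × cos 41.2684° ≈ 83577.3 m, so 0.0002° corresponds to 16.7155 m.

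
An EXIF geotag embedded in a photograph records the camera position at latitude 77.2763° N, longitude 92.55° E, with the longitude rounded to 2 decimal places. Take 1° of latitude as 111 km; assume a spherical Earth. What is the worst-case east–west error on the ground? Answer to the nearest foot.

Rounding to 2 decimal places leaves the longitude within ±0.005° of the true value.
One degree of longitude at 77.2763° is 111000 × cos 77.2763° ≈ 111000 × 0.2202 = 24447.7 m.
So at most 0.005° × 24447.7 ≈ 122.239 m east–west.
In feet: 122.239 m ÷ 0.3048 ≈ 401.05 ft.

401 feet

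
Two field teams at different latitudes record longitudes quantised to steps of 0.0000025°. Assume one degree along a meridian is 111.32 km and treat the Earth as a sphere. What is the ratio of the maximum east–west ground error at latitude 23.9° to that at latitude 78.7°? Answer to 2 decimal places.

With a 0.0000025° grid the true value lies within half a step, ±0.0000025°/2 = ±1.25e-06°, of the stored one.
At 23.9°: 1.25e-06° × 111320 × cos 23.9° = 1.25e-06 × 111320 × 0.9143 ≈ 0.12722 m.
Error at 78.7° = 1.25e-06° × 111320 × cos 78.7° ≈ 0.13915 × 0.1959 = 0.027266 m.
The ratio reduces to cos 23.9° / cos 78.7° = 0.9143/0.1959 ≈ 4.6658.

4.67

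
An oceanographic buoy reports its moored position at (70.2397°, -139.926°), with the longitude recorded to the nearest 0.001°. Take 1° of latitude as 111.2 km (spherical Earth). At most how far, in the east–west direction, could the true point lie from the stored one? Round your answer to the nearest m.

Rounding to 3 decimal places leaves the longitude within ±0.0005° of the true value.
Parallels shrink by cos φ, so at 70.2397° a degree of longitude is 111200 × 0.3381 ≈ 37595.2 m.
East–west error: 0.0005° × 37595.2 m/° ≈ 18.7976 m.

19 m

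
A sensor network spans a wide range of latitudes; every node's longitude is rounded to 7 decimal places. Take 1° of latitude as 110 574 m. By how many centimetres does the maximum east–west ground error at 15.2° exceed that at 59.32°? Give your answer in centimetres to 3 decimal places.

0.251 centimetres

Rounding to 7 decimal places leaves the longitude within ±5e-08° of the true value.
At 15.2°: 5e-08° × 110574 × cos 15.2° = 5e-08 × 110574 × 0.9650 ≈ 0.0053353 m.
At 59.32°: 5e-08° × 110574 × cos 59.32° = 5e-08 × 110574 × 0.5102 ≈ 0.002821 m.
Difference: 0.0053353 − 0.002821 = 0.0025143 m.
That is 0.00251431 m = 0.25143 cm.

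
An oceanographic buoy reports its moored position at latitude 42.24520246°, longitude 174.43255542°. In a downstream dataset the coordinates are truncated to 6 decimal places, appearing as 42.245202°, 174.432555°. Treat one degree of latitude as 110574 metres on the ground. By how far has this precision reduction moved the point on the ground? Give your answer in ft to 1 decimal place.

The latitude changed by +0.00000046° and the longitude by +0.00000042°.
N–S: 0.00000046° × 110574 m/° = 0.050864 m.
E–W at 42.2452°: 0.00000042° × 110574 × cos 42.2452° = 0.00000042 × 110574 × 0.7403 ≈ 0.0343791 m.
Combined displacement = (0.050864² + 0.0343791²)^½ ≈ 0.0613928 m.
Converting: 0.0613928 m × 3.2808 ft/m ≈ 0.20142 ft.

0.2 ft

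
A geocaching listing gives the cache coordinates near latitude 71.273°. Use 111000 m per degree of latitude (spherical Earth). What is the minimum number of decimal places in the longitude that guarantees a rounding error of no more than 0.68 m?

At 71.273° one degree of longitude covers 111000 × cos 71.273° ≈ 111000 × 0.3211 ≈ 35637.6 m.
Rounding to N decimal places gives at most 0.5 × 10⁻ᴺ degrees of error, i.e. 0.5 × 10⁻ᴺ × 35637.6 m.
Need 0.5 × 35637.6 × 10⁻ᴺ ≤ 0.68 → 10⁻ᴺ ≤ 3.816e-05, so N ≥ 4.42.
So 5 decimal places suffice (0.178 m); 4 would allow up to 1.78 m.

5 decimal places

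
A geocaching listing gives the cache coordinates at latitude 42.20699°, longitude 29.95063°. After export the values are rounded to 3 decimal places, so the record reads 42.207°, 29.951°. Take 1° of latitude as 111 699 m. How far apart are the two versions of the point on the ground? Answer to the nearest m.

Δlat = 42.20699 − 42.207 = -0.00001°; Δlon = 29.95063 − 29.951 = -0.00037°.
N–S: -0.00001° × 111699 m/° = -1.11699 m.
East–west at this latitude: -0.00037° × 111699 × cos 42.207° ≈ -0.00037 × 82738 = -30.613 m.
Combined displacement = (1.11699² + 30.613²)^½ ≈ 30.6334 m.

31 m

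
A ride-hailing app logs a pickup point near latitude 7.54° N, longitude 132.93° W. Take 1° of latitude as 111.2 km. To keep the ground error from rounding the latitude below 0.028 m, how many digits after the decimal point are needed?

7

One degree of latitude covers 111200 m.
With N decimal places the half-ulp bound is 0.5·10⁻ᴺ°, or 0.5·10⁻ᴺ × 111200 m on the ground.
Setting 55600 × 10⁻ᴺ ≤ 0.028 gives 10ᴺ ≥ 1.986e+06, i.e. N ≥ 6.30.
At 6 places the error can reach 0.0556 m, but 7 places keeps it to 0.00556 m.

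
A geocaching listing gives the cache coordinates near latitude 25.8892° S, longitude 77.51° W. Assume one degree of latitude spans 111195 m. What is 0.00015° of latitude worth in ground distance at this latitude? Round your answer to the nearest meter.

17 meters

0.00015° × 111195 m/° = 16.6793 m.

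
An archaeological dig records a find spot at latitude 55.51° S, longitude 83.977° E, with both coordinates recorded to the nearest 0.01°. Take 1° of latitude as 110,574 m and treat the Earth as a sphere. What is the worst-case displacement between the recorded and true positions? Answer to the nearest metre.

635 metres

Rounding to 2 decimal places leaves each coordinate within ±0.005° of the true value.
Latitude error → 0.005 × 110574 = 552.87 m along the meridian.
Longitude error → 0.005 × 110574 × cos 55.51° = 0.005 × 110574 × 0.5663 ≈ 313.069 m.
Combining orthogonally: (552.87² + 313.069²)^½ ≈ 635.356 m.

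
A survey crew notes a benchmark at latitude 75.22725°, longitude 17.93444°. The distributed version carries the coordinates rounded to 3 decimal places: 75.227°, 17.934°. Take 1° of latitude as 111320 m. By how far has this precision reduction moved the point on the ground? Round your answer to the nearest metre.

Δlat = 75.22725 − 75.227 = +0.00025°; Δlon = 17.93444 − 17.934 = +0.00044°.
North–south shift: 0.00025 × 111320 = 27.83 m.
East–west at this latitude: 0.00044° × 111320 × cos 75.227° ≈ 0.00044 × 28385.5 = 12.4896 m.
Distance: √(27.83² + 12.4896²) ≈ 30.5041 m.

31 metres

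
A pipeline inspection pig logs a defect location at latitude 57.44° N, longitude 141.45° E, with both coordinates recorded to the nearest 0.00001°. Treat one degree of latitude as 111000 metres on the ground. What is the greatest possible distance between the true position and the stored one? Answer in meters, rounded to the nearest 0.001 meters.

0.630 meters

Rounding to 5 decimal places leaves each coordinate within ±5e-06° of the true value.
Latitude error → 5e-06 × 111000 = 0.555 m along the meridian.
Longitude error → 5e-06 × 111000 × cos 57.44° = 5e-06 × 111000 × 0.5382 ≈ 0.298691 m.
Worst case both components are at the extreme and orthogonal: √(0.555² + 0.298691²) ≈ 0.630271 m.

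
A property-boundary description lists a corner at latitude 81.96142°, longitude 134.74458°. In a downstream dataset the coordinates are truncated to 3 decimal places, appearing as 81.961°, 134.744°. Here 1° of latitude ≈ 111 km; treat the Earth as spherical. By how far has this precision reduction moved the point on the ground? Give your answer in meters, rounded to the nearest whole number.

47 meters

The latitude changed by +0.00042° and the longitude by +0.00058°.
North–south shift: 0.00042 × 111000 = 46.62 m.
East–west at this latitude: 0.00058° × 111000 × cos 81.961° ≈ 0.00058 × 15523 = 9.00336 m.
Hypotenuse of the two orthogonal shifts: √(46.62² + 9.00336²) = 47.4814 m.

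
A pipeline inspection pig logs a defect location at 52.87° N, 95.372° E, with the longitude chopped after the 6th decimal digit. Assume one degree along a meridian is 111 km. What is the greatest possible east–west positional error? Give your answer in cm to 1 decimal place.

6.7 cm

Truncating at 6 decimal places can drop up to a full unit in the last place, so the longitude may be off by as much as 1e-06°.
At latitude 52.87° a degree of longitude spans 111000 m × cos 52.87° = 111000 × 0.6036 ≈ 67002.4 m.
So at most 1e-06° × 67002.4 ≈ 0.0670024 m east–west.
That is 0.0670024 m = 6.7002 cm.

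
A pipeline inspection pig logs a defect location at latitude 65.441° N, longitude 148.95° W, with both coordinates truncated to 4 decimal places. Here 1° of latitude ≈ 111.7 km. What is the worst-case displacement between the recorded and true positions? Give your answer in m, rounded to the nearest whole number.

Truncating at 4 decimal places can drop up to a full unit in the last place, so each coordinate may be off by as much as 0.0001°.
N–S: 0.0001° × 111700 m/° = 11.17 m.
Longitude error → 0.0001 × 111700 × cos 65.441° = 0.0001 × 111700 × 0.4156 ≈ 4.64259 m.
Combining orthogonally: (11.17² + 4.64259²)^½ ≈ 12.0964 m.

12 m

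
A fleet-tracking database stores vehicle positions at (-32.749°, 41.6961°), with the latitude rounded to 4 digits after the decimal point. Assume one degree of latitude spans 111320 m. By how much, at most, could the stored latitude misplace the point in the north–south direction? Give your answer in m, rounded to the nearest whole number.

Rounding to 4 decimal places leaves the latitude within ±5e-05° of the true value.
North–south distance: 5e-05° × 111320 m/° = 5.566 m.

6 m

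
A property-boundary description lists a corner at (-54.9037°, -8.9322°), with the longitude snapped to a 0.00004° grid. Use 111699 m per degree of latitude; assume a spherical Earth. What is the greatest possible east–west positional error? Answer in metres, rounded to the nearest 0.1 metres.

1.3 metres

With a 0.00004° grid the true value lies within half a step, ±0.00004°/2 = ±2e-05°, of the stored one.
One degree of longitude at 54.9037° is 111699 × cos 54.9037° ≈ 111699 × 0.5750 = 64221.6 m.
Maximum E–W displacement: 2e-05 × 64221.6 = 1.28443 m.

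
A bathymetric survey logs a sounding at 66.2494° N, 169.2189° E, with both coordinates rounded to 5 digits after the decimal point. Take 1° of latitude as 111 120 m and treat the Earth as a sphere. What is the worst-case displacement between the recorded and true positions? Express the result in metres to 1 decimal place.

Rounding to 5 decimal places leaves each coordinate within ±5e-06° of the true value.
N–S: 5e-06° × 111120 m/° = 0.5556 m.
East–west component at 66.2494°: 5e-06° × 111120 × cos 66.2494° ≈ 5e-06 × 44754.3 ≈ 0.223771 m.
The two errors are perpendicular, so the maximum displacement is √(0.5556² + 0.223771²) ≈ 0.59897 m.

0.6 metres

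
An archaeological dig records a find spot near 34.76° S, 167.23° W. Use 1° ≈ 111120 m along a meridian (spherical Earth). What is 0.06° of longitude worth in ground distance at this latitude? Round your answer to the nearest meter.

5477 meters

At 34.76° a degree of longitude is 111120 × cos 34.76° ≈ 91290.4 m, so 0.06° corresponds to 5477.42 m.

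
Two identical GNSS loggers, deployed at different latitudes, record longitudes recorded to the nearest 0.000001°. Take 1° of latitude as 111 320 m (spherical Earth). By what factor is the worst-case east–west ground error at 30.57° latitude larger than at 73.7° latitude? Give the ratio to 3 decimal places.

Rounding to 6 decimal places leaves the longitude within ±5e-07° of the true value.
Error at 30.57° = 5e-07° × 111320 × cos 30.57° ≈ 0.05566 × 0.8610 = 0.047924 m.
Error at 73.7° = 5e-07° × 111320 × cos 73.7° ≈ 0.05566 × 0.2807 = 0.015622 m.
The ratio reduces to cos 30.57° / cos 73.7° = 0.8610/0.2807 ≈ 3.0677.

3.068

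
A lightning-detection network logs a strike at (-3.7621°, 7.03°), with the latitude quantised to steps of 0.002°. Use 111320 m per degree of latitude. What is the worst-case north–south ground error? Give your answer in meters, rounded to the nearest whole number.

With a 0.002° grid the true value lies within half a step, ±0.002°/2 = ±0.001°, of the stored one.
North–south distance: 0.001° × 111320 m/° = 111.32 m.

111 meters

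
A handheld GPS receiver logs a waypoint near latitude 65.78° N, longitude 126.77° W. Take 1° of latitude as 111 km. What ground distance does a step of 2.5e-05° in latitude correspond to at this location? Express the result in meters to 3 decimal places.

2.775 meters

Along a meridian 2.5e-05° is 2.5e-05 × 111000 = 2.775 m.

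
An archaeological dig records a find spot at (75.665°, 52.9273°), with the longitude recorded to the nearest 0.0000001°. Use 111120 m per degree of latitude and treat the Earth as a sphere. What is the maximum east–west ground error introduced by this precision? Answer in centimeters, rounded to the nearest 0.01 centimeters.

0.14 centimeters

Rounding to 7 decimal places leaves the longitude within ±5e-08° of the true value.
Parallels shrink by cos φ, so at 75.665° a degree of longitude is 111120 × 0.2476 ≈ 27512.3 m.
East–west error: 5e-08° × 27512.3 m/° ≈ 0.00137562 m.
That is 0.00137562 m = 0.13756 cm.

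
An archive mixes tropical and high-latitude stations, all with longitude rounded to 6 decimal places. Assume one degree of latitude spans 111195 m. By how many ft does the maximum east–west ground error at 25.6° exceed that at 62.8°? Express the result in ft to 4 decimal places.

Rounding to 6 decimal places leaves the longitude within ±5e-07° of the true value.
At 25.6°: 5e-07° × 111195 × cos 25.6° = 5e-07 × 111195 × 0.9018 ≈ 0.05014 m.
At 62.8°: 5e-07° × 111195 × cos 62.8° = 5e-07 × 111195 × 0.4571 ≈ 0.025414 m.
Difference: 0.05014 − 0.025414 = 0.024726 m.
Converting: 0.0247261 m × 3.2808 ft/m ≈ 0.081122 ft.

0.0811 ft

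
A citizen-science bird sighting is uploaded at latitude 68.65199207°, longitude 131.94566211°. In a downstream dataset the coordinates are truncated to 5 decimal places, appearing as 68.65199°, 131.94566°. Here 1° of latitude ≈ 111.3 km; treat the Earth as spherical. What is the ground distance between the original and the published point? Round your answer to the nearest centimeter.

25 centimeters

Δlat = 68.65199207 − 68.65199 = +0.00000207°; Δlon = 131.94566211 − 131.94566 = +0.00000211°.
N–S: 0.00000207° × 111300 m/° = 0.230391 m.
E–W at 68.652°: 0.00000211° × 111300 × cos 68.652° = 0.00000211 × 111300 × 0.3640 ≈ 0.0854903 m.
Distance: √(0.230391² + 0.0854903²) ≈ 0.245741 m.
That is 0.245741 m = 24.574 cm.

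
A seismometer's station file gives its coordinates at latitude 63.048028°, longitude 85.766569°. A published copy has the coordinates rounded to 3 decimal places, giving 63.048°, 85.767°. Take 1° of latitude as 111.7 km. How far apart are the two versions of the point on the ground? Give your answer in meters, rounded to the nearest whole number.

22 meters

Δlat = 63.048028 − 63.048 = +0.000028°; Δlon = 85.766569 − 85.767 = -0.000431°.
N–S: 0.000028° × 111700 m/° = 3.1276 m.
E–W at 63.048°: -0.000431° × 111700 × cos 63.048° = -0.000431 × 111700 × 0.4532 ≈ -21.8204 m.
Hypotenuse of the two orthogonal shifts: √(3.1276² + 21.8204²) = 22.0434 m.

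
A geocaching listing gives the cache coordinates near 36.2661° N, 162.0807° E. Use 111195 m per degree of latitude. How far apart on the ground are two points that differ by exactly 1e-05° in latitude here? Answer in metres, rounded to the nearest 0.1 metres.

Along a meridian 1e-05° is 1e-05 × 111195 = 1.11195 m.

1.1 metres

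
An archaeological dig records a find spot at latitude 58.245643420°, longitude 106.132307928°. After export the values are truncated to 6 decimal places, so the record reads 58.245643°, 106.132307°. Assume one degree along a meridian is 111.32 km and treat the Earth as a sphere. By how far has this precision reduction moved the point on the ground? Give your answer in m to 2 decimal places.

0.07 m

Δlat = 58.245643420 − 58.245643 = +0.000000420°; Δlon = 106.132307928 − 106.132307 = +0.000000928°.
N–S: 0.000000420° × 111320 m/° = 0.0467544 m.
E–W at 58.2456°: 0.000000928° × 111320 × cos 58.2456° = 0.000000928 × 111320 × 0.5263 ≈ 0.0543672 m.
Hypotenuse of the two orthogonal shifts: √(0.0467544² + 0.0543672²) = 0.0717061 m.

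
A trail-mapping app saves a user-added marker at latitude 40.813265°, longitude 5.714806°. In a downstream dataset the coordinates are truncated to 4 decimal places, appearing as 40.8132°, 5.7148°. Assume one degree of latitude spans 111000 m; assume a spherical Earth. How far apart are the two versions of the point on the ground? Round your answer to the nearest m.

Δlat = 40.813265 − 40.8132 = +0.000065°; Δlon = 5.714806 − 5.7148 = +0.000006°.
N–S: 0.000065° × 111000 m/° = 7.215 m.
E–W at 40.8132°: 0.000006° × 111000 × cos 40.8132° = 0.000006 × 111000 × 0.7568 ≈ 0.504058 m.
Combined displacement = (7.215² + 0.504058²)^½ ≈ 7.23259 m.

7 m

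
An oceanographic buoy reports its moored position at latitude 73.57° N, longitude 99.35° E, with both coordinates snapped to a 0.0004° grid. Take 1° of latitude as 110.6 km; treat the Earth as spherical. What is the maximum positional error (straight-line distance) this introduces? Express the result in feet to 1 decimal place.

With a 0.0004° grid the true value lies within half a step, ±0.0004°/2 = ±0.0002°, of the stored one.
North–south component: 0.0002° × 110600 = 22.12 m.
Longitude error → 0.0002 × 110600 × cos 73.57° = 0.0002 × 110600 × 0.2828 ≈ 6.2565 m.
Combining orthogonally: (22.12² + 6.2565²)^½ ≈ 22.9878 m.
Converting: 22.9878 m × 3.2808 ft/m ≈ 75.419 ft.

75.4 feet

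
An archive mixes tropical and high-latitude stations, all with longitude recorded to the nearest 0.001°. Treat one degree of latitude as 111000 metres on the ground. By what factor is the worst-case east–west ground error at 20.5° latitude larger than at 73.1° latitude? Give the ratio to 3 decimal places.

Rounding to 3 decimal places leaves the longitude within ±0.0005° of the true value.
Error at 20.5° = 0.0005° × 111000 × cos 20.5° ≈ 55.5 × 0.9367 = 51.985 m.
At 73.1°: 0.0005° × 111000 × cos 73.1° = 0.0005 × 111000 × 0.2907 ≈ 16.134 m.
Ratio: 51.985 / 16.134 = cos 20.5° / cos 73.1° ≈ 3.2221.

3.222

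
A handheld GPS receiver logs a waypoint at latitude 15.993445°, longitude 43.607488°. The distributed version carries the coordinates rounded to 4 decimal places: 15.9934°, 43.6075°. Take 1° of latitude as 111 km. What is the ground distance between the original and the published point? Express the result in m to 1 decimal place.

5.2 m

Δlat = 15.993445 − 15.9934 = +0.000045°; Δlon = 43.607488 − 43.6075 = -0.000012°.
North–south shift: 0.000045 × 111000 = 4.995 m.
East–west at this latitude: -0.000012° × 111000 × cos 15.9934° ≈ -0.000012 × 106704 = -1.28044 m.
Distance: √(4.995² + 1.28044²) ≈ 5.15651 m.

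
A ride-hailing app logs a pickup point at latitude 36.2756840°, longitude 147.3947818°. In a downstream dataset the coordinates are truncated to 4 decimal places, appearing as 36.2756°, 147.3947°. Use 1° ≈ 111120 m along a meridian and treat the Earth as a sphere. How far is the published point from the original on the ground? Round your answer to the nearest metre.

12 metres

The latitude changed by +0.0000840° and the longitude by +0.0000818°.
N–S: 0.0000840° × 111120 m/° = 9.33408 m.
East–west at this latitude: 0.0000818° × 111120 × cos 36.2756° ≈ 0.0000818 × 89582.8 = 7.32787 m.
Combined displacement = (9.33408² + 7.32787²)^½ ≈ 11.8669 m.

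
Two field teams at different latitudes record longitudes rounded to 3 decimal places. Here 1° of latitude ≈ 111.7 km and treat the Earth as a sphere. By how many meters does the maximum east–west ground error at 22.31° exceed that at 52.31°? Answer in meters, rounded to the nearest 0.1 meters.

17.5 meters

Rounding to 3 decimal places leaves the longitude within ±0.0005° of the true value.
Error at 22.31° = 0.0005° × 111700 × cos 22.31° ≈ 55.85 × 0.9251 = 51.669 m.
At 52.31°: 0.0005° × 111700 × cos 52.31° = 0.0005 × 111700 × 0.6114 ≈ 34.146 m.
Difference: 51.669 − 34.146 = 17.523 m.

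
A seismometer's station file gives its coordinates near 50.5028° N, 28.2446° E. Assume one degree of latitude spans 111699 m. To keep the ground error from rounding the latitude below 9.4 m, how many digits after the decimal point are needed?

One degree of latitude covers 111699 m.
N decimal places → at most half a unit in the last place, 0.5 × 10⁻ᴺ° = 111699/2 × 10⁻ᴺ m.
Setting 55849.5 × 10⁻ᴺ ≤ 9.4 gives 10ᴺ ≥ 5941, i.e. N ≥ 3.77.
So 4 decimal places suffice (5.58 m); 3 would allow up to 55.8 m.

4 decimal places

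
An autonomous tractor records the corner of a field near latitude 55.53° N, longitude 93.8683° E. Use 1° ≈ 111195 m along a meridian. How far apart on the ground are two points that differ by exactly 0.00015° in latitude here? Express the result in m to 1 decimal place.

Along a meridian 0.00015° is 0.00015 × 111195 = 16.6793 m.

16.7 m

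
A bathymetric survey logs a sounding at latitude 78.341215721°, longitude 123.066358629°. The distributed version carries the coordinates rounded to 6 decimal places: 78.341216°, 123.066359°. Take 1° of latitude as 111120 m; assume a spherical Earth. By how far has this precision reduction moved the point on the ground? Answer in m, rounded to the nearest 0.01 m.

The latitude changed by -0.000000279° and the longitude by -0.000000371°.
North–south shift: -0.000000279 × 111120 = -0.0310025 m.
E–W at 78.3412°: -0.000000371° × 111120 × cos 78.3412° = -0.000000371 × 111120 × 0.2021 ≈ -0.00833097 m.
Combined displacement = (0.0310025² + 0.00833097²)^½ ≈ 0.0321023 m.

0.03 m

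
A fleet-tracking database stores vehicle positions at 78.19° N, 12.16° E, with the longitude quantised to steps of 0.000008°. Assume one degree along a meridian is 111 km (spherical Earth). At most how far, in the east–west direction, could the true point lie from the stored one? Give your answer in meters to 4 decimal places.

0.0909 meters

With a 0.000008° grid the true value lies within half a step, ±0.000008°/2 = ±4e-06°, of the stored one.
One degree of longitude at 78.19° is 111000 × cos 78.19° ≈ 111000 × 0.2047 = 22718 m.
So at most 4e-06° × 22718 ≈ 0.0908721 m east–west.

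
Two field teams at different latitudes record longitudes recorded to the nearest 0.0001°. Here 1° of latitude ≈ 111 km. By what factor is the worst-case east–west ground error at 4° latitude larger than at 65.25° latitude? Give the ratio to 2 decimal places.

2.38

Rounding to 4 decimal places leaves the longitude within ±5e-05° of the true value.
At 4°: 5e-05° × 111000 × cos 4° = 5e-05 × 111000 × 0.9976 ≈ 5.5365 m.
Error at 65.25° = 5e-05° × 111000 × cos 65.25° ≈ 5.55 × 0.4187 = 2.3236 m.
The ratio reduces to cos 4° / cos 65.25° = 0.9976/0.4187 ≈ 2.3828.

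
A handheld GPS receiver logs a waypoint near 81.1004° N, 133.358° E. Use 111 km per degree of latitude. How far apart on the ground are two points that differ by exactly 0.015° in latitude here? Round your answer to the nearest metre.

1665 metres

0.015° × 111000 m/° = 1665 m.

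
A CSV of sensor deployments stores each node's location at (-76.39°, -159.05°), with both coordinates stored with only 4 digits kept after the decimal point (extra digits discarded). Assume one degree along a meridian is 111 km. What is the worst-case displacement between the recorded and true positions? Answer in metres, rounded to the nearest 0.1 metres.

11.4 metres

Truncating at 4 decimal places can drop up to a full unit in the last place, so each coordinate may be off by as much as 0.0001°.
Latitude error → 0.0001 × 111000 = 11.1 m along the meridian.
East–west component at 76.39°: 0.0001° × 111000 × cos 76.39° ≈ 0.0001 × 26119.6 ≈ 2.61196 m.
Combining orthogonally: (11.1² + 2.61196²)^½ ≈ 11.4032 m.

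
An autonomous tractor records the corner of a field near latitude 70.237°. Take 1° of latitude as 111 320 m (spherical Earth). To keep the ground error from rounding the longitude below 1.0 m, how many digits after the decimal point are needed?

At 70.237° one degree of longitude covers 111320 × cos 70.237° ≈ 111320 × 0.3381 ≈ 37640.7 m.
N decimal places → at most half a unit in the last place, 0.5 × 10⁻ᴺ° = 37640.7/2 × 10⁻ᴺ m.
Setting 18820.3 × 10⁻ᴺ ≤ 1.0 gives 10ᴺ ≥ 1.882e+04, i.e. N ≥ 4.27.
So 5 decimal places suffice (0.188 m); 4 would allow up to 1.88 m.

5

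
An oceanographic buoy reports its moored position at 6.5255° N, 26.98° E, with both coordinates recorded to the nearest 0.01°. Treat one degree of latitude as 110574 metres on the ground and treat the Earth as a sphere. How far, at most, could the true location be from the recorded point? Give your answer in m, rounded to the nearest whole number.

779 m

Rounding to 2 decimal places leaves each coordinate within ±0.005° of the true value.
Latitude error → 0.005 × 110574 = 552.87 m along the meridian.
East–west component at 6.5255°: 0.005° × 110574 × cos 6.5255° ≈ 0.005 × 109858 ≈ 549.288 m.
The two errors are perpendicular, so the maximum displacement is √(552.87² + 549.288²) ≈ 779.348 m.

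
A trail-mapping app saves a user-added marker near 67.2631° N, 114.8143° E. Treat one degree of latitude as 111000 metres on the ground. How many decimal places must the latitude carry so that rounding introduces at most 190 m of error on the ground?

3

One degree of latitude covers 111000 m.
N decimal places → at most half a unit in the last place, 0.5 × 10⁻ᴺ° = 111000/2 × 10⁻ᴺ m.
Need 0.5 × 111000 × 10⁻ᴺ ≤ 190 → 10⁻ᴺ ≤ 3.423e-03, so N ≥ 2.47.
N = 2 would give 555 m (too coarse); N = 3 gives 55.5 m ≤ 190 m.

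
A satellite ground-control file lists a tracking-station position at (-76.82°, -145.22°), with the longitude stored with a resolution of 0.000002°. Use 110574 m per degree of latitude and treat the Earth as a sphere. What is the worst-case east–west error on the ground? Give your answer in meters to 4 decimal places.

0.0252 meters

With a 0.000002° grid the true value lies within half a step, ±0.000002°/2 = ±1e-06°, of the stored one.
Parallels shrink by cos φ, so at 76.82° a degree of longitude is 110574 × 0.2280 ≈ 25212.1 m.
East–west error: 1e-06° × 25212.1 m/° ≈ 0.0252121 m.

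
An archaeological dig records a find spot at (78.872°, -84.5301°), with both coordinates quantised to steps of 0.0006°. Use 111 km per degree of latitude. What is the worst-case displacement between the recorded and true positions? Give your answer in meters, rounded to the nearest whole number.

34 meters

With a 0.0006° grid the true value lies within half a step, ±0.0006°/2 = ±0.0003°, of the stored one.
N–S: 0.0003° × 111000 m/° = 33.3 m.
East–west component at 78.872°: 0.0003° × 111000 × cos 78.872° ≈ 0.0003 × 21423.2 ≈ 6.42695 m.
The two errors are perpendicular, so the maximum displacement is √(33.3² + 6.42695²) ≈ 33.9145 m.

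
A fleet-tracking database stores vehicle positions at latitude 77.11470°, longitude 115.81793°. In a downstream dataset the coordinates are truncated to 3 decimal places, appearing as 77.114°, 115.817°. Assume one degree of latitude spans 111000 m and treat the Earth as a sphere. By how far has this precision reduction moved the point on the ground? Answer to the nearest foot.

266 feet

Δlat = 77.11470 − 77.114 = +0.00070°; Δlon = 115.81793 − 115.817 = +0.00093°.
N–S: 0.00070° × 111000 m/° = 77.7 m.
E–W at 77.114°: 0.00093° × 111000 × cos 77.114° = 0.00093 × 111000 × 0.2230 ≈ 23.0215 m.
Hypotenuse of the two orthogonal shifts: √(77.7² + 23.0215²) = 81.0388 m.
In feet: 81.0388 m ÷ 0.3048 ≈ 265.88 ft.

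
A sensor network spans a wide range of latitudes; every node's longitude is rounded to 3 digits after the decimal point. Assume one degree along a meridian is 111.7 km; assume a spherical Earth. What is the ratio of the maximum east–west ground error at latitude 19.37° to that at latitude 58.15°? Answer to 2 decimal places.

Rounding to 3 decimal places leaves the longitude within ±0.0005° of the true value.
Error at 19.37° = 0.0005° × 111700 × cos 19.37° ≈ 55.85 × 0.9434 = 52.689 m.
Error at 58.15° = 0.0005° × 111700 × cos 58.15° ≈ 55.85 × 0.5277 = 29.472 m.
The ratio reduces to cos 19.37° / cos 58.15° = 0.9434/0.5277 ≈ 1.7878.

1.79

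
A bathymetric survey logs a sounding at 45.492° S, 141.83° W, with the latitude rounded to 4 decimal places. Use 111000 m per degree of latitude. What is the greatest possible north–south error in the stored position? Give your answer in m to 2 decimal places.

Rounding to 4 decimal places leaves the latitude within ±5e-05° of the true value.
North–south distance: 5e-05° × 111000 m/° = 5.55 m.

5.55 m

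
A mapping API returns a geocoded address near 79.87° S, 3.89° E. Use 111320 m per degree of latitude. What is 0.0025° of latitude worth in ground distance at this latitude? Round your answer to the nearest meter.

Along a meridian 0.0025° is 0.0025 × 111320 = 278.3 m.

278 meters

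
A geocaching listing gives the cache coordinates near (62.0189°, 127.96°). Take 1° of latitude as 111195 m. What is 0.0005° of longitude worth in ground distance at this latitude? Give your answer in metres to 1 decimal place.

One degree of longitude here spans 111195 × cos 62.0189° = 111195 × 0.4692 ≈ 52170.5 m; 0.0005° of that is 26.0853 m.

26.1 metres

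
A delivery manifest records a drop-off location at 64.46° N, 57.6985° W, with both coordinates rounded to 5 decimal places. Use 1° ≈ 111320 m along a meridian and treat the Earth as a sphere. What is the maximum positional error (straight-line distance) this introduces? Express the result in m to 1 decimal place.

0.6 m

Rounding to 5 decimal places leaves each coordinate within ±5e-06° of the true value.
Latitude error → 5e-06 × 111320 = 0.5566 m along the meridian.
Longitude error → 5e-06 × 111320 × cos 64.46° = 5e-06 × 111320 × 0.4311 ≈ 0.239973 m.
Combining orthogonally: (0.5566² + 0.239973²)^½ ≈ 0.606128 m.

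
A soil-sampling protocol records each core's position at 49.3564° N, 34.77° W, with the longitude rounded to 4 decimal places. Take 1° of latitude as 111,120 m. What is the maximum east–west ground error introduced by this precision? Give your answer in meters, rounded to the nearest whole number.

Rounding to 4 decimal places leaves the longitude within ±5e-05° of the true value.
Parallels shrink by cos φ, so at 49.3564° a degree of longitude is 111120 × 0.6514 ≈ 72378.2 m.
East–west error: 5e-05° × 72378.2 m/° ≈ 3.61891 m.

4 meters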